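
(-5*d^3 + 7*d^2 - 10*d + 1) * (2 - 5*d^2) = 25*d^5 - 35*d^4 + 40*d^3 + 9*d^2 - 20*d + 2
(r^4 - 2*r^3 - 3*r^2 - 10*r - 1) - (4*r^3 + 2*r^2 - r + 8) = r^4 - 6*r^3 - 5*r^2 - 9*r - 9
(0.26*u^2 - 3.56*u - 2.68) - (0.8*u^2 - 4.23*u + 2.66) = -0.54*u^2 + 0.67*u - 5.34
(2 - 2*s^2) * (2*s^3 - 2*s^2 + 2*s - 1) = -4*s^5 + 4*s^4 - 2*s^2 + 4*s - 2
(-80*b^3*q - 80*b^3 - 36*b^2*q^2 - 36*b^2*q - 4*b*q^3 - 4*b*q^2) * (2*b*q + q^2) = -160*b^4*q^2 - 160*b^4*q - 152*b^3*q^3 - 152*b^3*q^2 - 44*b^2*q^4 - 44*b^2*q^3 - 4*b*q^5 - 4*b*q^4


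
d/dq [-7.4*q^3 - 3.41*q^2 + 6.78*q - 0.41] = -22.2*q^2 - 6.82*q + 6.78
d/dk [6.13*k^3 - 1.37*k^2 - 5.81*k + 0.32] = 18.39*k^2 - 2.74*k - 5.81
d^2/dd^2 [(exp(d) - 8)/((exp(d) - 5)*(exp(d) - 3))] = (exp(4*d) - 24*exp(3*d) + 102*exp(2*d) + 88*exp(d) - 735)*exp(d)/(exp(6*d) - 24*exp(5*d) + 237*exp(4*d) - 1232*exp(3*d) + 3555*exp(2*d) - 5400*exp(d) + 3375)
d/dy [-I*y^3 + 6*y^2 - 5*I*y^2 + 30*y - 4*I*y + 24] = -3*I*y^2 + y*(12 - 10*I) + 30 - 4*I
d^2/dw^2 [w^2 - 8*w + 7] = 2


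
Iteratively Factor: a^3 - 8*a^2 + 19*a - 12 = (a - 3)*(a^2 - 5*a + 4) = (a - 3)*(a - 1)*(a - 4)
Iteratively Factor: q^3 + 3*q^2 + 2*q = (q)*(q^2 + 3*q + 2) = q*(q + 1)*(q + 2)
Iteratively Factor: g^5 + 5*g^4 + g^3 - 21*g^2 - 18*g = (g)*(g^4 + 5*g^3 + g^2 - 21*g - 18) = g*(g - 2)*(g^3 + 7*g^2 + 15*g + 9) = g*(g - 2)*(g + 3)*(g^2 + 4*g + 3) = g*(g - 2)*(g + 3)^2*(g + 1)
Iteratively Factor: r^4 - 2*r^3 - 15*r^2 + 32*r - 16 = (r + 4)*(r^3 - 6*r^2 + 9*r - 4) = (r - 1)*(r + 4)*(r^2 - 5*r + 4) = (r - 1)^2*(r + 4)*(r - 4)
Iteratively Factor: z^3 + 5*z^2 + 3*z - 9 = (z - 1)*(z^2 + 6*z + 9) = (z - 1)*(z + 3)*(z + 3)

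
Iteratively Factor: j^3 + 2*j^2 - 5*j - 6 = (j - 2)*(j^2 + 4*j + 3) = (j - 2)*(j + 3)*(j + 1)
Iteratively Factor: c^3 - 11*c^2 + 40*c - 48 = (c - 4)*(c^2 - 7*c + 12) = (c - 4)^2*(c - 3)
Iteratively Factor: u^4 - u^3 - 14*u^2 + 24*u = (u - 2)*(u^3 + u^2 - 12*u) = (u - 2)*(u + 4)*(u^2 - 3*u) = u*(u - 2)*(u + 4)*(u - 3)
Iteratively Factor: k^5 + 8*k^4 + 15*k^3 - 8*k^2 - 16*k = (k + 1)*(k^4 + 7*k^3 + 8*k^2 - 16*k) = (k - 1)*(k + 1)*(k^3 + 8*k^2 + 16*k) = (k - 1)*(k + 1)*(k + 4)*(k^2 + 4*k) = (k - 1)*(k + 1)*(k + 4)^2*(k)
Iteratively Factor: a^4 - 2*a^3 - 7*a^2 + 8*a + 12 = (a - 2)*(a^3 - 7*a - 6) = (a - 2)*(a + 1)*(a^2 - a - 6) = (a - 2)*(a + 1)*(a + 2)*(a - 3)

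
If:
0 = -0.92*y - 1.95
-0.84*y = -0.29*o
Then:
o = -6.14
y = -2.12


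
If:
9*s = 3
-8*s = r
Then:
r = -8/3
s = 1/3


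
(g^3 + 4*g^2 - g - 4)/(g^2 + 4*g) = g - 1/g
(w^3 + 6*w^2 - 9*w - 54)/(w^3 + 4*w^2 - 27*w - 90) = (w - 3)/(w - 5)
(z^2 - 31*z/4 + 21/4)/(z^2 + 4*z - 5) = (4*z^2 - 31*z + 21)/(4*(z^2 + 4*z - 5))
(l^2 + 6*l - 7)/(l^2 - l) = (l + 7)/l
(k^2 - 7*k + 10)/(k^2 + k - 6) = (k - 5)/(k + 3)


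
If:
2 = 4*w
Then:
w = 1/2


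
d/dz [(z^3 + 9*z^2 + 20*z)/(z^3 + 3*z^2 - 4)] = 2*(-3*z^3 - 14*z^2 - 8*z - 20)/(z^5 + 4*z^4 + z^3 - 10*z^2 - 4*z + 8)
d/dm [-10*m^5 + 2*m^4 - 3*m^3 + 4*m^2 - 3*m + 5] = -50*m^4 + 8*m^3 - 9*m^2 + 8*m - 3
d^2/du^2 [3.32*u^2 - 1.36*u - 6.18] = 6.64000000000000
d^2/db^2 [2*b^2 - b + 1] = 4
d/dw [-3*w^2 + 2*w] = 2 - 6*w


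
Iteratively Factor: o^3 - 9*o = (o)*(o^2 - 9) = o*(o - 3)*(o + 3)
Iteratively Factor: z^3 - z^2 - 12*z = (z + 3)*(z^2 - 4*z) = (z - 4)*(z + 3)*(z)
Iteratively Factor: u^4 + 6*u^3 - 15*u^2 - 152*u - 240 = (u + 4)*(u^3 + 2*u^2 - 23*u - 60) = (u + 3)*(u + 4)*(u^2 - u - 20) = (u + 3)*(u + 4)^2*(u - 5)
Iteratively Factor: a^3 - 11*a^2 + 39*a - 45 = (a - 3)*(a^2 - 8*a + 15) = (a - 3)^2*(a - 5)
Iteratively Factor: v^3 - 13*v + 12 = (v - 3)*(v^2 + 3*v - 4) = (v - 3)*(v + 4)*(v - 1)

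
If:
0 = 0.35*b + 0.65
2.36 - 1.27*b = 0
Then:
No Solution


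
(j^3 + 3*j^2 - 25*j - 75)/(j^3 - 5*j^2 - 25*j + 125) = (j + 3)/(j - 5)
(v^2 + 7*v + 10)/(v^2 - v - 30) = (v + 2)/(v - 6)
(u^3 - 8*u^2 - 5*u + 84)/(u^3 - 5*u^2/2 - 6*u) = 2*(u^2 - 4*u - 21)/(u*(2*u + 3))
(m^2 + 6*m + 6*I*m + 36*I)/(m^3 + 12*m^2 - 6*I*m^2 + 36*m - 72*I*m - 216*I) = (m + 6*I)/(m^2 + 6*m*(1 - I) - 36*I)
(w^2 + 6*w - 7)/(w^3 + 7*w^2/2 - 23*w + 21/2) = 2*(w - 1)/(2*w^2 - 7*w + 3)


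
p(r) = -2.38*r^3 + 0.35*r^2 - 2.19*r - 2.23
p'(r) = -7.14*r^2 + 0.7*r - 2.19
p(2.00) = -24.25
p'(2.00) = -29.35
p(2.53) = -44.07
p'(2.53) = -46.12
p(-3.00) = 71.75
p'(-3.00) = -68.55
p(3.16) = -80.76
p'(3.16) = -71.28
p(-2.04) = 23.90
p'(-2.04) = -33.33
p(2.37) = -37.14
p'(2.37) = -40.64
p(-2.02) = 23.24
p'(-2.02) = -32.74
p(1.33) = -10.12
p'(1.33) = -13.89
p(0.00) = -2.23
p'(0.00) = -2.19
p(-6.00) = 537.59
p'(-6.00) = -263.43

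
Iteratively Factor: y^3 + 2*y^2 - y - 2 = (y + 2)*(y^2 - 1) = (y + 1)*(y + 2)*(y - 1)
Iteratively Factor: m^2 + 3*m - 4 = (m + 4)*(m - 1)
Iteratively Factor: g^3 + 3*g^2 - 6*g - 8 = (g + 1)*(g^2 + 2*g - 8) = (g - 2)*(g + 1)*(g + 4)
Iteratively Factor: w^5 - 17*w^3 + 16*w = (w + 4)*(w^4 - 4*w^3 - w^2 + 4*w) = (w + 1)*(w + 4)*(w^3 - 5*w^2 + 4*w) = (w - 1)*(w + 1)*(w + 4)*(w^2 - 4*w) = (w - 4)*(w - 1)*(w + 1)*(w + 4)*(w)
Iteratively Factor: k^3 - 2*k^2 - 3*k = (k + 1)*(k^2 - 3*k) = (k - 3)*(k + 1)*(k)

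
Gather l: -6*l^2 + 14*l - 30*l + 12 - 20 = -6*l^2 - 16*l - 8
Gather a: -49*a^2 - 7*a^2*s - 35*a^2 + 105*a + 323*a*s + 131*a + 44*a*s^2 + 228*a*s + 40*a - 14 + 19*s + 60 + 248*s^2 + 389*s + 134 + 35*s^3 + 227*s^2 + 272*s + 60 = a^2*(-7*s - 84) + a*(44*s^2 + 551*s + 276) + 35*s^3 + 475*s^2 + 680*s + 240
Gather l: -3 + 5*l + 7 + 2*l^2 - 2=2*l^2 + 5*l + 2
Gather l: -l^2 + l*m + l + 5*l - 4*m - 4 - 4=-l^2 + l*(m + 6) - 4*m - 8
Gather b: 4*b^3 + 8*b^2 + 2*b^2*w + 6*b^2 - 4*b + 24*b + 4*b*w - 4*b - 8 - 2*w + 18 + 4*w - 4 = 4*b^3 + b^2*(2*w + 14) + b*(4*w + 16) + 2*w + 6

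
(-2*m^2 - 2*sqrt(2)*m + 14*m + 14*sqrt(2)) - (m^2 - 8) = -3*m^2 - 2*sqrt(2)*m + 14*m + 8 + 14*sqrt(2)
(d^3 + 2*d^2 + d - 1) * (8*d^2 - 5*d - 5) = 8*d^5 + 11*d^4 - 7*d^3 - 23*d^2 + 5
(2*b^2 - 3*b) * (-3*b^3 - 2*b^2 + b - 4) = -6*b^5 + 5*b^4 + 8*b^3 - 11*b^2 + 12*b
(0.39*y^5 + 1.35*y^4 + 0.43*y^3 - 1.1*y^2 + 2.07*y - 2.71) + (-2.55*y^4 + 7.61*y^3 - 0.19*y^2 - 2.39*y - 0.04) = 0.39*y^5 - 1.2*y^4 + 8.04*y^3 - 1.29*y^2 - 0.32*y - 2.75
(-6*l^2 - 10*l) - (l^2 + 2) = -7*l^2 - 10*l - 2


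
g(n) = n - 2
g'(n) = 1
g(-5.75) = -7.75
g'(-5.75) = 1.00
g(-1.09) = -3.09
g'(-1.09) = 1.00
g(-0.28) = -2.28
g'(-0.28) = 1.00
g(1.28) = -0.72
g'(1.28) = 1.00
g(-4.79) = -6.79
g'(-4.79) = 1.00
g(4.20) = 2.20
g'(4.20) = 1.00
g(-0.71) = -2.71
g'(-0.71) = 1.00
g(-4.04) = -6.04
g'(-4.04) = 1.00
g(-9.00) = -11.00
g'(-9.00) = 1.00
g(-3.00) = -5.00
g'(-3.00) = 1.00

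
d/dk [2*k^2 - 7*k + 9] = 4*k - 7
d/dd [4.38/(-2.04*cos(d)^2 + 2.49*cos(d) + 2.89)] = (10.9062 - 17.8704*cos(d))*sin(d)/(-2.04*cos(d)^2 + 2.49*cos(d) + 2.89)^2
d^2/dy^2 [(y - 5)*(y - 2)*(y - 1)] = 6*y - 16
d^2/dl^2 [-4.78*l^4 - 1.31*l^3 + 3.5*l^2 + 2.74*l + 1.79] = -57.36*l^2 - 7.86*l + 7.0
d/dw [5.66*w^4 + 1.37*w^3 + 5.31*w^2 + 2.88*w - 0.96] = 22.64*w^3 + 4.11*w^2 + 10.62*w + 2.88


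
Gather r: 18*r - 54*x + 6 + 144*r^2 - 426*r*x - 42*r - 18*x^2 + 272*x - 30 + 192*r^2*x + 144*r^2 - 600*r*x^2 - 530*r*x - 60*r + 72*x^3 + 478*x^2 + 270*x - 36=r^2*(192*x + 288) + r*(-600*x^2 - 956*x - 84) + 72*x^3 + 460*x^2 + 488*x - 60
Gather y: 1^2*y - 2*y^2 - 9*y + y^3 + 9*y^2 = y^3 + 7*y^2 - 8*y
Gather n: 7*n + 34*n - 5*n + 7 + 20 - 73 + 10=36*n - 36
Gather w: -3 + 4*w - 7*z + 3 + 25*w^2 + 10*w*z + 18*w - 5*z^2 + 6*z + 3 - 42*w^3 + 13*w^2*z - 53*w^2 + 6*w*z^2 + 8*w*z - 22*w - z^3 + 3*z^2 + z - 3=-42*w^3 + w^2*(13*z - 28) + w*(6*z^2 + 18*z) - z^3 - 2*z^2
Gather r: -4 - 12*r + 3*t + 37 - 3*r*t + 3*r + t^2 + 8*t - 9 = r*(-3*t - 9) + t^2 + 11*t + 24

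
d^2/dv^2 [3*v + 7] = 0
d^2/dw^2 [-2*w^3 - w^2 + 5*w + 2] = -12*w - 2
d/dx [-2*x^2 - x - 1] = -4*x - 1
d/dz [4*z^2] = 8*z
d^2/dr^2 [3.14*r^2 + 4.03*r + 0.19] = 6.28000000000000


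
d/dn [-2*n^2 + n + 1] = 1 - 4*n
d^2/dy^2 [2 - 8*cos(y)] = 8*cos(y)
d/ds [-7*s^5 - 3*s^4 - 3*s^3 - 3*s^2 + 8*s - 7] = -35*s^4 - 12*s^3 - 9*s^2 - 6*s + 8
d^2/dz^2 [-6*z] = 0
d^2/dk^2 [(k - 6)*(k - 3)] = 2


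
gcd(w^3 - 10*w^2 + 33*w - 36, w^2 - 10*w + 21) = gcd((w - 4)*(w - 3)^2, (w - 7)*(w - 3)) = w - 3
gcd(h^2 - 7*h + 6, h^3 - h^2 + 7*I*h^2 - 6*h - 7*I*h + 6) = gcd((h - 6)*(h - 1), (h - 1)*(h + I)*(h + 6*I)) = h - 1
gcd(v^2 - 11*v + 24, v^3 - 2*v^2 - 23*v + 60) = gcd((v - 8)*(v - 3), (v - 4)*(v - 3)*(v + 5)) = v - 3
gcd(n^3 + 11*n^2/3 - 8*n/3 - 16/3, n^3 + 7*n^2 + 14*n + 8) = n^2 + 5*n + 4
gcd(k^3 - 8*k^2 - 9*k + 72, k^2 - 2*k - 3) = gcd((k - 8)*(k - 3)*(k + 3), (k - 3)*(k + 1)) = k - 3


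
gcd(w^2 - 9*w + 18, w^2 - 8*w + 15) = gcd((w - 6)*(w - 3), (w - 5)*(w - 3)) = w - 3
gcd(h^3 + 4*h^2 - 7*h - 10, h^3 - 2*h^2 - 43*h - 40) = h^2 + 6*h + 5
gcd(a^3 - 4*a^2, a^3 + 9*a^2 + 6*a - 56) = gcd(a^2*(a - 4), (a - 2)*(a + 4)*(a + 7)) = 1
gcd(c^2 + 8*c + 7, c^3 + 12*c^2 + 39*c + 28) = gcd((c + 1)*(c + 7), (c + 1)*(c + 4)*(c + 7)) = c^2 + 8*c + 7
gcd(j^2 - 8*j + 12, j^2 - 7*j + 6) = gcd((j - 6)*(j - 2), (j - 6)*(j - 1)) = j - 6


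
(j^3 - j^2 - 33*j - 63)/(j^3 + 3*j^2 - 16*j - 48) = (j^2 - 4*j - 21)/(j^2 - 16)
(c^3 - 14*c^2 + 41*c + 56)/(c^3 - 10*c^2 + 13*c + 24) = (c - 7)/(c - 3)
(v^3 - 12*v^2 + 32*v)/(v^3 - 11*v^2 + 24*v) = (v - 4)/(v - 3)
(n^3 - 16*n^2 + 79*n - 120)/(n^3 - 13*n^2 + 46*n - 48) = (n - 5)/(n - 2)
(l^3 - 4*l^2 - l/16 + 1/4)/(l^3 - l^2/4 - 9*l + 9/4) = (l^2 - 15*l/4 - 1)/(l^2 - 9)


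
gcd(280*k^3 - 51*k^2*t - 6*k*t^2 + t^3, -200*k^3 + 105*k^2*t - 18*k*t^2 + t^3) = 40*k^2 - 13*k*t + t^2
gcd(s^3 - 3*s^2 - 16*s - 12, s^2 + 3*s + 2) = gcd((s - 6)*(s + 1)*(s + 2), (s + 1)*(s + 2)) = s^2 + 3*s + 2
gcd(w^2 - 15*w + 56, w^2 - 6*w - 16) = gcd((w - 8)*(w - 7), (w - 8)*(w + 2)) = w - 8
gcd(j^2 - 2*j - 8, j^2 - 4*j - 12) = j + 2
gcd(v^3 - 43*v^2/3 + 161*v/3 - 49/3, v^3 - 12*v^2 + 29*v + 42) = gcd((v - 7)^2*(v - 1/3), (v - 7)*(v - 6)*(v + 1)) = v - 7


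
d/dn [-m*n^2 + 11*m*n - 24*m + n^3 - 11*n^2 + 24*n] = -2*m*n + 11*m + 3*n^2 - 22*n + 24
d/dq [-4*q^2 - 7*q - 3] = -8*q - 7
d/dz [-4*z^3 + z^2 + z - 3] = -12*z^2 + 2*z + 1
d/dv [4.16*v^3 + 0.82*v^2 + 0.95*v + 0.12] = 12.48*v^2 + 1.64*v + 0.95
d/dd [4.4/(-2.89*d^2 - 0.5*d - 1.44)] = (25.432*d + 2.2)/(2.89*d^2 + 0.5*d + 1.44)^2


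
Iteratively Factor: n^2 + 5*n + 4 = (n + 4)*(n + 1)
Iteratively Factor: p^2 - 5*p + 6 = (p - 2)*(p - 3)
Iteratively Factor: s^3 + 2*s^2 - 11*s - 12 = (s + 1)*(s^2 + s - 12) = (s - 3)*(s + 1)*(s + 4)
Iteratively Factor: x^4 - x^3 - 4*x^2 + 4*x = (x)*(x^3 - x^2 - 4*x + 4) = x*(x - 1)*(x^2 - 4) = x*(x - 2)*(x - 1)*(x + 2)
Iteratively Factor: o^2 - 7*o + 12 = (o - 3)*(o - 4)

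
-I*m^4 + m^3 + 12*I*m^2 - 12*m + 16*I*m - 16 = (m - 4)*(m + 2)^2*(-I*m + 1)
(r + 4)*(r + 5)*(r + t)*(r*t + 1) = r^4*t + r^3*t^2 + 9*r^3*t + r^3 + 9*r^2*t^2 + 21*r^2*t + 9*r^2 + 20*r*t^2 + 9*r*t + 20*r + 20*t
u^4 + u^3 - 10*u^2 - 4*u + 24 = (u - 2)^2*(u + 2)*(u + 3)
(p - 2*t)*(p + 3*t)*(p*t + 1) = p^3*t + p^2*t^2 + p^2 - 6*p*t^3 + p*t - 6*t^2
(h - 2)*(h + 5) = h^2 + 3*h - 10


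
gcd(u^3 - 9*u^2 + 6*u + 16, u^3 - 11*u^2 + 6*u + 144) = u - 8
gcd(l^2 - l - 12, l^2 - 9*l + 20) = l - 4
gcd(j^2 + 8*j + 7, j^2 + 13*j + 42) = j + 7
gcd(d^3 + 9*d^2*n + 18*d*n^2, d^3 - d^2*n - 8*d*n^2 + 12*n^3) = d + 3*n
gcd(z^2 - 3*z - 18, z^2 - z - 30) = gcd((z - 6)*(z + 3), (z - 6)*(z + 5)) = z - 6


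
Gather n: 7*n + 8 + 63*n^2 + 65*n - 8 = 63*n^2 + 72*n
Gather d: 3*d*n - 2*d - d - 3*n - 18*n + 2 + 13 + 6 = d*(3*n - 3) - 21*n + 21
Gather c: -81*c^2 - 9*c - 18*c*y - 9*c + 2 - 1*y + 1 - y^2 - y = -81*c^2 + c*(-18*y - 18) - y^2 - 2*y + 3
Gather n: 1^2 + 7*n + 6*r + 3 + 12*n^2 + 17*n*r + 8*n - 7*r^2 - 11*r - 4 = 12*n^2 + n*(17*r + 15) - 7*r^2 - 5*r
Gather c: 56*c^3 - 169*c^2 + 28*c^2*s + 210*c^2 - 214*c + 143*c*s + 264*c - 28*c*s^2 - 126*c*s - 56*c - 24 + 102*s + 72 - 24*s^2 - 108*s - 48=56*c^3 + c^2*(28*s + 41) + c*(-28*s^2 + 17*s - 6) - 24*s^2 - 6*s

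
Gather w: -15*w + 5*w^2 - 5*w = 5*w^2 - 20*w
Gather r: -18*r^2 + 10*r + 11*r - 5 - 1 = -18*r^2 + 21*r - 6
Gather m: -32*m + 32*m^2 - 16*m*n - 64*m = 32*m^2 + m*(-16*n - 96)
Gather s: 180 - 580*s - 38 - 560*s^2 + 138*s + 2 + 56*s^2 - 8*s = -504*s^2 - 450*s + 144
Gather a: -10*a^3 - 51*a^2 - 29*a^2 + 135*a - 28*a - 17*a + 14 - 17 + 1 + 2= -10*a^3 - 80*a^2 + 90*a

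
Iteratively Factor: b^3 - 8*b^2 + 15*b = (b)*(b^2 - 8*b + 15) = b*(b - 5)*(b - 3)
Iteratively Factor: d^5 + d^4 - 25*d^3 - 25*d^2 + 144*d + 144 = (d + 3)*(d^4 - 2*d^3 - 19*d^2 + 32*d + 48) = (d + 3)*(d + 4)*(d^3 - 6*d^2 + 5*d + 12) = (d - 3)*(d + 3)*(d + 4)*(d^2 - 3*d - 4) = (d - 3)*(d + 1)*(d + 3)*(d + 4)*(d - 4)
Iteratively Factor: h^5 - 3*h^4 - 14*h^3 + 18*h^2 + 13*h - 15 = (h - 5)*(h^4 + 2*h^3 - 4*h^2 - 2*h + 3) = (h - 5)*(h - 1)*(h^3 + 3*h^2 - h - 3) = (h - 5)*(h - 1)*(h + 3)*(h^2 - 1) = (h - 5)*(h - 1)*(h + 1)*(h + 3)*(h - 1)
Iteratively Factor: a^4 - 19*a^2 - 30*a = (a + 2)*(a^3 - 2*a^2 - 15*a) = (a + 2)*(a + 3)*(a^2 - 5*a) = a*(a + 2)*(a + 3)*(a - 5)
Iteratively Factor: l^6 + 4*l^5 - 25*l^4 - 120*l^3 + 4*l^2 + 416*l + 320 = (l + 1)*(l^5 + 3*l^4 - 28*l^3 - 92*l^2 + 96*l + 320) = (l - 2)*(l + 1)*(l^4 + 5*l^3 - 18*l^2 - 128*l - 160) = (l - 2)*(l + 1)*(l + 4)*(l^3 + l^2 - 22*l - 40) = (l - 2)*(l + 1)*(l + 4)^2*(l^2 - 3*l - 10) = (l - 2)*(l + 1)*(l + 2)*(l + 4)^2*(l - 5)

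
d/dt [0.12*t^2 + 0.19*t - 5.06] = 0.24*t + 0.19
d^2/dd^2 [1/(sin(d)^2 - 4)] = 2*(-2*sin(d)^4 - 5*sin(d)^2 + 4)/(sin(d)^2 - 4)^3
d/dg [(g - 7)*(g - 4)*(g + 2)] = 3*g^2 - 18*g + 6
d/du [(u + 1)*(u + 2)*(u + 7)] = 3*u^2 + 20*u + 23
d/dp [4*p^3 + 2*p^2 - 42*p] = 12*p^2 + 4*p - 42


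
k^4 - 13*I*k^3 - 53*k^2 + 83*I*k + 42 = (k - 7*I)*(k - 3*I)*(k - 2*I)*(k - I)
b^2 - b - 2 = (b - 2)*(b + 1)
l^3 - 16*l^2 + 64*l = l*(l - 8)^2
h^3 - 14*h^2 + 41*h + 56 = (h - 8)*(h - 7)*(h + 1)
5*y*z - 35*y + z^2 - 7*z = (5*y + z)*(z - 7)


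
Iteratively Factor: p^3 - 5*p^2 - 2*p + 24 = (p + 2)*(p^2 - 7*p + 12) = (p - 3)*(p + 2)*(p - 4)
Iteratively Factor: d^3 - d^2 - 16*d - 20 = (d + 2)*(d^2 - 3*d - 10) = (d + 2)^2*(d - 5)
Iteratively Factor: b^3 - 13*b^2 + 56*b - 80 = (b - 4)*(b^2 - 9*b + 20) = (b - 4)^2*(b - 5)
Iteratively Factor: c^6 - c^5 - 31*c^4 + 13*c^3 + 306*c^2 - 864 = (c + 3)*(c^5 - 4*c^4 - 19*c^3 + 70*c^2 + 96*c - 288) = (c - 2)*(c + 3)*(c^4 - 2*c^3 - 23*c^2 + 24*c + 144) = (c - 4)*(c - 2)*(c + 3)*(c^3 + 2*c^2 - 15*c - 36) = (c - 4)^2*(c - 2)*(c + 3)*(c^2 + 6*c + 9) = (c - 4)^2*(c - 2)*(c + 3)^2*(c + 3)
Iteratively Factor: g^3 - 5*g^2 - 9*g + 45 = (g - 3)*(g^2 - 2*g - 15) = (g - 3)*(g + 3)*(g - 5)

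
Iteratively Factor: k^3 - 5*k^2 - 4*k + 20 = (k + 2)*(k^2 - 7*k + 10) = (k - 5)*(k + 2)*(k - 2)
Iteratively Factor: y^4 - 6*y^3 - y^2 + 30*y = (y)*(y^3 - 6*y^2 - y + 30) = y*(y - 5)*(y^2 - y - 6) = y*(y - 5)*(y + 2)*(y - 3)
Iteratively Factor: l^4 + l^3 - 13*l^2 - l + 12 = (l - 3)*(l^3 + 4*l^2 - l - 4) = (l - 3)*(l + 4)*(l^2 - 1) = (l - 3)*(l - 1)*(l + 4)*(l + 1)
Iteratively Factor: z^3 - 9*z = (z + 3)*(z^2 - 3*z) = z*(z + 3)*(z - 3)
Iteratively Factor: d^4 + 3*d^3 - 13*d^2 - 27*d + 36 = (d - 3)*(d^3 + 6*d^2 + 5*d - 12) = (d - 3)*(d + 3)*(d^2 + 3*d - 4) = (d - 3)*(d + 3)*(d + 4)*(d - 1)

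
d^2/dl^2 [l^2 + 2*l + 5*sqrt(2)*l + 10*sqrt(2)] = 2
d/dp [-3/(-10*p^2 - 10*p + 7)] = 30*(-2*p - 1)/(10*p^2 + 10*p - 7)^2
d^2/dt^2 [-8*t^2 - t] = -16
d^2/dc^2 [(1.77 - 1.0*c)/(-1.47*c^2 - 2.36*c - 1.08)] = ((0.4838 - 8.82*c)*(1.47*c^2 + 2.36*c + 1.08) + (1.0*c - 1.77)*(2.94*c + 2.36)*(5.88*c + 4.72))/(1.47*c^2 + 2.36*c + 1.08)^3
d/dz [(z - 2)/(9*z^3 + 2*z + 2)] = (9*z^3 + 2*z - (z - 2)*(27*z^2 + 2) + 2)/(9*z^3 + 2*z + 2)^2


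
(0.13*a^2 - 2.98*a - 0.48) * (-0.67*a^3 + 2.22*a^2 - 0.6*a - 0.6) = -0.0871*a^5 + 2.2852*a^4 - 6.372*a^3 + 0.6444*a^2 + 2.076*a + 0.288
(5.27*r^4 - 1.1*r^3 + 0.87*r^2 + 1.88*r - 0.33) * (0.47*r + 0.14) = 2.4769*r^5 + 0.2208*r^4 + 0.2549*r^3 + 1.0054*r^2 + 0.1081*r - 0.0462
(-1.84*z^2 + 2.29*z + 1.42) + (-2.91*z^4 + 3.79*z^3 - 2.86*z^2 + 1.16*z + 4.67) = -2.91*z^4 + 3.79*z^3 - 4.7*z^2 + 3.45*z + 6.09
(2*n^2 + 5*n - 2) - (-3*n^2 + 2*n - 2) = 5*n^2 + 3*n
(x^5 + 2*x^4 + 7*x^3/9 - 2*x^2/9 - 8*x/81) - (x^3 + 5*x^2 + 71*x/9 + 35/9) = x^5 + 2*x^4 - 2*x^3/9 - 47*x^2/9 - 647*x/81 - 35/9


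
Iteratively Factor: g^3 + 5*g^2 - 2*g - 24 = (g + 3)*(g^2 + 2*g - 8) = (g + 3)*(g + 4)*(g - 2)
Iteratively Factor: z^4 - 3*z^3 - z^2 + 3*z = (z + 1)*(z^3 - 4*z^2 + 3*z) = z*(z + 1)*(z^2 - 4*z + 3) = z*(z - 3)*(z + 1)*(z - 1)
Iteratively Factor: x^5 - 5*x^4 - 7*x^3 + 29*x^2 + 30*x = (x + 1)*(x^4 - 6*x^3 - x^2 + 30*x) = (x - 3)*(x + 1)*(x^3 - 3*x^2 - 10*x) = (x - 5)*(x - 3)*(x + 1)*(x^2 + 2*x) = x*(x - 5)*(x - 3)*(x + 1)*(x + 2)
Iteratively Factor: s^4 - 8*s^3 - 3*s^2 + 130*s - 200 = (s - 5)*(s^3 - 3*s^2 - 18*s + 40) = (s - 5)*(s - 2)*(s^2 - s - 20) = (s - 5)*(s - 2)*(s + 4)*(s - 5)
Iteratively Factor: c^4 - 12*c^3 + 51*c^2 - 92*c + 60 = (c - 2)*(c^3 - 10*c^2 + 31*c - 30) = (c - 3)*(c - 2)*(c^2 - 7*c + 10) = (c - 5)*(c - 3)*(c - 2)*(c - 2)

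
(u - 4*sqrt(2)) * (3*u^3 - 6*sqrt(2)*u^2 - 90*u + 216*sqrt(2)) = 3*u^4 - 18*sqrt(2)*u^3 - 42*u^2 + 576*sqrt(2)*u - 1728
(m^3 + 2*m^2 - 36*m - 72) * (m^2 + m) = m^5 + 3*m^4 - 34*m^3 - 108*m^2 - 72*m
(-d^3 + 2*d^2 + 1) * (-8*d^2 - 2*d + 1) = 8*d^5 - 14*d^4 - 5*d^3 - 6*d^2 - 2*d + 1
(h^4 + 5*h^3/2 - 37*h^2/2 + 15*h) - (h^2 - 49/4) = h^4 + 5*h^3/2 - 39*h^2/2 + 15*h + 49/4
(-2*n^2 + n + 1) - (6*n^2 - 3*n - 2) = -8*n^2 + 4*n + 3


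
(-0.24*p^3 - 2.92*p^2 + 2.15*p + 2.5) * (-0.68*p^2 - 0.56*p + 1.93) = 0.1632*p^5 + 2.12*p^4 - 0.29*p^3 - 8.5396*p^2 + 2.7495*p + 4.825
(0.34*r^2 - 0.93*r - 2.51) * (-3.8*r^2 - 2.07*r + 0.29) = -1.292*r^4 + 2.8302*r^3 + 11.5617*r^2 + 4.926*r - 0.7279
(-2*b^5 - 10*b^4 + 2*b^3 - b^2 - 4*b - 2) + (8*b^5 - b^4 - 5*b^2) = 6*b^5 - 11*b^4 + 2*b^3 - 6*b^2 - 4*b - 2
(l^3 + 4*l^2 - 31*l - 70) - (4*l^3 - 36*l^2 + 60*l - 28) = -3*l^3 + 40*l^2 - 91*l - 42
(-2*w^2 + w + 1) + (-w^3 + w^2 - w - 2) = -w^3 - w^2 - 1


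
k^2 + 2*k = k*(k + 2)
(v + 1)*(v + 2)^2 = v^3 + 5*v^2 + 8*v + 4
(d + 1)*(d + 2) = d^2 + 3*d + 2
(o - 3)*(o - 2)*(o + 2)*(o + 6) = o^4 + 3*o^3 - 22*o^2 - 12*o + 72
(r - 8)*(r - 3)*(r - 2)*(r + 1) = r^4 - 12*r^3 + 33*r^2 - 2*r - 48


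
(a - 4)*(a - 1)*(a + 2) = a^3 - 3*a^2 - 6*a + 8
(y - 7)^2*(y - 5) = y^3 - 19*y^2 + 119*y - 245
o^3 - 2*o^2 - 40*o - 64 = (o - 8)*(o + 2)*(o + 4)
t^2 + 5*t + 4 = (t + 1)*(t + 4)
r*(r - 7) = r^2 - 7*r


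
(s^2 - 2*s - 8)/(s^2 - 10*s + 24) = (s + 2)/(s - 6)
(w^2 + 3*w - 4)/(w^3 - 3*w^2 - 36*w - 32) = (w - 1)/(w^2 - 7*w - 8)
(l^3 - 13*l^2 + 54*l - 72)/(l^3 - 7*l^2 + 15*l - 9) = (l^2 - 10*l + 24)/(l^2 - 4*l + 3)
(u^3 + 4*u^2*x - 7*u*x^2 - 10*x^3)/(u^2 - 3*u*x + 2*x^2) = (-u^2 - 6*u*x - 5*x^2)/(-u + x)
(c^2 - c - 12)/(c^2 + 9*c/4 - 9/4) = 4*(c - 4)/(4*c - 3)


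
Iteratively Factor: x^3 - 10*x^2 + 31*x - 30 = (x - 5)*(x^2 - 5*x + 6) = (x - 5)*(x - 2)*(x - 3)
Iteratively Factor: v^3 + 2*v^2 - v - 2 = (v + 1)*(v^2 + v - 2) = (v - 1)*(v + 1)*(v + 2)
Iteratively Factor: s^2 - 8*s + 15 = (s - 5)*(s - 3)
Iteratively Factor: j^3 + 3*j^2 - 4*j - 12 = (j - 2)*(j^2 + 5*j + 6) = (j - 2)*(j + 2)*(j + 3)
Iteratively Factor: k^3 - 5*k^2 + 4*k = (k - 4)*(k^2 - k) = (k - 4)*(k - 1)*(k)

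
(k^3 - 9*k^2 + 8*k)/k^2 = k - 9 + 8/k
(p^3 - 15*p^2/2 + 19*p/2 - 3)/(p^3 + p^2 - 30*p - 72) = (2*p^2 - 3*p + 1)/(2*(p^2 + 7*p + 12))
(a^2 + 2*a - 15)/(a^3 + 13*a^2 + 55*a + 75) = (a - 3)/(a^2 + 8*a + 15)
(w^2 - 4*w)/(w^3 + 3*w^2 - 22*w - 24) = w/(w^2 + 7*w + 6)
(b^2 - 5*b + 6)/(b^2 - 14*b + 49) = (b^2 - 5*b + 6)/(b^2 - 14*b + 49)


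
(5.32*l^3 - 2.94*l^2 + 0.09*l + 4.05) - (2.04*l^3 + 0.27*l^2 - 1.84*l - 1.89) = 3.28*l^3 - 3.21*l^2 + 1.93*l + 5.94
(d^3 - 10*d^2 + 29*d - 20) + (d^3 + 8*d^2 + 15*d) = 2*d^3 - 2*d^2 + 44*d - 20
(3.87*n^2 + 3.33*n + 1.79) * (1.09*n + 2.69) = 4.2183*n^3 + 14.04*n^2 + 10.9088*n + 4.8151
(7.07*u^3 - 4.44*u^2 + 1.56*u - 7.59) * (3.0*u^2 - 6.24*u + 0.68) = 21.21*u^5 - 57.4368*u^4 + 37.1932*u^3 - 35.5236*u^2 + 48.4224*u - 5.1612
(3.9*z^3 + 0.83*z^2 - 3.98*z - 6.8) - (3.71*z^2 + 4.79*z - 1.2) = 3.9*z^3 - 2.88*z^2 - 8.77*z - 5.6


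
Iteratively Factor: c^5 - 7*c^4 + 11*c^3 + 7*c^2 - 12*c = (c)*(c^4 - 7*c^3 + 11*c^2 + 7*c - 12) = c*(c - 3)*(c^3 - 4*c^2 - c + 4) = c*(c - 3)*(c - 1)*(c^2 - 3*c - 4) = c*(c - 3)*(c - 1)*(c + 1)*(c - 4)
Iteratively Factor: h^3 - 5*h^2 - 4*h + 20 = (h - 2)*(h^2 - 3*h - 10) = (h - 5)*(h - 2)*(h + 2)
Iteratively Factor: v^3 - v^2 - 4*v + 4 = (v + 2)*(v^2 - 3*v + 2) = (v - 1)*(v + 2)*(v - 2)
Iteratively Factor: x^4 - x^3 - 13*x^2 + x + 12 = (x - 1)*(x^3 - 13*x - 12) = (x - 1)*(x + 3)*(x^2 - 3*x - 4) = (x - 1)*(x + 1)*(x + 3)*(x - 4)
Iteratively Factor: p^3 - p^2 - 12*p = (p)*(p^2 - p - 12) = p*(p - 4)*(p + 3)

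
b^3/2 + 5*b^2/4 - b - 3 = (b/2 + 1)*(b - 3/2)*(b + 2)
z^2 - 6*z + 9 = (z - 3)^2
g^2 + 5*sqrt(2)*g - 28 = (g - 2*sqrt(2))*(g + 7*sqrt(2))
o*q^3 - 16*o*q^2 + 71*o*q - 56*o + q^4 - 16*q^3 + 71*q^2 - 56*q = (o + q)*(q - 8)*(q - 7)*(q - 1)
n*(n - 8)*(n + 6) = n^3 - 2*n^2 - 48*n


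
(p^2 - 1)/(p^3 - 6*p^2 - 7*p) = (p - 1)/(p*(p - 7))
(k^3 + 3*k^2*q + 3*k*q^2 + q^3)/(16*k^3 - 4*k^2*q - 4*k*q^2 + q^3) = (k^3 + 3*k^2*q + 3*k*q^2 + q^3)/(16*k^3 - 4*k^2*q - 4*k*q^2 + q^3)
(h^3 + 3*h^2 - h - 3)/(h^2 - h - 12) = (h^2 - 1)/(h - 4)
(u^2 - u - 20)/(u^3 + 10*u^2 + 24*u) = (u - 5)/(u*(u + 6))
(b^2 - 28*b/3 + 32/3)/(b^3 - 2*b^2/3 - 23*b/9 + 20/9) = 3*(b - 8)/(3*b^2 + 2*b - 5)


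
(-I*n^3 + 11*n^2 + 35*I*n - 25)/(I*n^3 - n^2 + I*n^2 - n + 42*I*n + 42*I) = (-n^3 - 11*I*n^2 + 35*n + 25*I)/(n^3 + n^2*(1 + I) + n*(42 + I) + 42)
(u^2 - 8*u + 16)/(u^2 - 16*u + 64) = (u^2 - 8*u + 16)/(u^2 - 16*u + 64)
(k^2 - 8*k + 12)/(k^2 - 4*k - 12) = (k - 2)/(k + 2)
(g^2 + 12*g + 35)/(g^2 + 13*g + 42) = (g + 5)/(g + 6)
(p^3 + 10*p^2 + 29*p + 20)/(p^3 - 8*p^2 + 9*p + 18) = (p^2 + 9*p + 20)/(p^2 - 9*p + 18)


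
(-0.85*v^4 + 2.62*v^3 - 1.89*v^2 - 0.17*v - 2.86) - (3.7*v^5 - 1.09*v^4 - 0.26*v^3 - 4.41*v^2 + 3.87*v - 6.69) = -3.7*v^5 + 0.24*v^4 + 2.88*v^3 + 2.52*v^2 - 4.04*v + 3.83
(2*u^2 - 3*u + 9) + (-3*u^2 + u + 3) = -u^2 - 2*u + 12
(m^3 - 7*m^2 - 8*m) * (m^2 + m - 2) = m^5 - 6*m^4 - 17*m^3 + 6*m^2 + 16*m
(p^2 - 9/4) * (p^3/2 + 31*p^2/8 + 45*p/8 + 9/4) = p^5/2 + 31*p^4/8 + 9*p^3/2 - 207*p^2/32 - 405*p/32 - 81/16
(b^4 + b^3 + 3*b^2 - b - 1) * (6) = 6*b^4 + 6*b^3 + 18*b^2 - 6*b - 6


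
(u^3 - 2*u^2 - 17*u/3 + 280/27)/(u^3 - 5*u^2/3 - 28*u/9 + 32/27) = (9*u^2 + 6*u - 35)/(9*u^2 + 9*u - 4)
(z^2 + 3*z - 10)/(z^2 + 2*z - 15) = (z - 2)/(z - 3)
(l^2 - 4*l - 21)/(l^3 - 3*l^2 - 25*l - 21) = 1/(l + 1)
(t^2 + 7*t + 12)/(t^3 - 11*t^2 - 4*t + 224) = (t + 3)/(t^2 - 15*t + 56)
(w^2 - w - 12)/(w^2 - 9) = (w - 4)/(w - 3)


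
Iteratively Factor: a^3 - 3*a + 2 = (a + 2)*(a^2 - 2*a + 1) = (a - 1)*(a + 2)*(a - 1)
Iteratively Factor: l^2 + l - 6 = (l + 3)*(l - 2)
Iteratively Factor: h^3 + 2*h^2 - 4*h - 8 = (h + 2)*(h^2 - 4) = (h + 2)^2*(h - 2)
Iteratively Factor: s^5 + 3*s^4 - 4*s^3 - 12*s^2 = (s + 3)*(s^4 - 4*s^2) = s*(s + 3)*(s^3 - 4*s) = s*(s - 2)*(s + 3)*(s^2 + 2*s) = s^2*(s - 2)*(s + 3)*(s + 2)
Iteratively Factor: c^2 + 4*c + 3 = (c + 3)*(c + 1)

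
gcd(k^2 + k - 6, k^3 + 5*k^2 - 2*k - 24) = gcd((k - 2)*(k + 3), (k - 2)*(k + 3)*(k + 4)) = k^2 + k - 6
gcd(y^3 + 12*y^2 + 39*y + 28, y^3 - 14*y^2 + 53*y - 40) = 1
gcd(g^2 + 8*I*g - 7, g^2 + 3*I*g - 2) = g + I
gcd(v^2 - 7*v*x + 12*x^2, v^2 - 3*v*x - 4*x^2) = -v + 4*x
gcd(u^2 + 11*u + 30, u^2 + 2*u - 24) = u + 6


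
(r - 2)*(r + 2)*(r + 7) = r^3 + 7*r^2 - 4*r - 28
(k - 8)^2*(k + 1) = k^3 - 15*k^2 + 48*k + 64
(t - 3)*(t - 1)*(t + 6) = t^3 + 2*t^2 - 21*t + 18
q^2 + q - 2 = (q - 1)*(q + 2)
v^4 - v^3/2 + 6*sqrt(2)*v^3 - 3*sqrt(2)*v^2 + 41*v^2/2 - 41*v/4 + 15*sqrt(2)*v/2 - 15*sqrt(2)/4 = (v - 1/2)*(v + sqrt(2)/2)*(v + 5*sqrt(2)/2)*(v + 3*sqrt(2))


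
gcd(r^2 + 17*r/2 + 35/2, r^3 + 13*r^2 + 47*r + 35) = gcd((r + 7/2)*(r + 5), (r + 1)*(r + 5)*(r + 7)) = r + 5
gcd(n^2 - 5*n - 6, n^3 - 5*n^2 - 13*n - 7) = n + 1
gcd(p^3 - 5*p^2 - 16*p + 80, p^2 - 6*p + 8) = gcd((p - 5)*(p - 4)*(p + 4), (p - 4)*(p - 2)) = p - 4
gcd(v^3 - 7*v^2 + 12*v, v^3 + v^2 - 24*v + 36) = v - 3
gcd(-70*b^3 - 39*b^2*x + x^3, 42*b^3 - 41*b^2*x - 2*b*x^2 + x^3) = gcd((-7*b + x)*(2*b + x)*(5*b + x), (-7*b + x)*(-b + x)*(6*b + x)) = -7*b + x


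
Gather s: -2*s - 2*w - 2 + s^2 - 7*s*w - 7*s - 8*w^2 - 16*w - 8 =s^2 + s*(-7*w - 9) - 8*w^2 - 18*w - 10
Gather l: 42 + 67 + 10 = 119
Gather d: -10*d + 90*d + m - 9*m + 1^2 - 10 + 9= 80*d - 8*m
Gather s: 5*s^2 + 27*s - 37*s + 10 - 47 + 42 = 5*s^2 - 10*s + 5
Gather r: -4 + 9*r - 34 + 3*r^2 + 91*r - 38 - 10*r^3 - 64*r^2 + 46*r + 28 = -10*r^3 - 61*r^2 + 146*r - 48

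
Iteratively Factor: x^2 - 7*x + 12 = (x - 4)*(x - 3)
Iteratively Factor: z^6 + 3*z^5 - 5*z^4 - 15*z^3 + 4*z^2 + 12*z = (z - 2)*(z^5 + 5*z^4 + 5*z^3 - 5*z^2 - 6*z) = (z - 2)*(z + 3)*(z^4 + 2*z^3 - z^2 - 2*z) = (z - 2)*(z + 1)*(z + 3)*(z^3 + z^2 - 2*z) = (z - 2)*(z + 1)*(z + 2)*(z + 3)*(z^2 - z) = (z - 2)*(z - 1)*(z + 1)*(z + 2)*(z + 3)*(z)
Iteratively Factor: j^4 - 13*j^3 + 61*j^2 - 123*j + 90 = (j - 2)*(j^3 - 11*j^2 + 39*j - 45) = (j - 3)*(j - 2)*(j^2 - 8*j + 15) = (j - 3)^2*(j - 2)*(j - 5)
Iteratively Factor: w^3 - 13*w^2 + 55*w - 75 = (w - 5)*(w^2 - 8*w + 15) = (w - 5)*(w - 3)*(w - 5)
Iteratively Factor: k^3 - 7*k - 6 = (k + 2)*(k^2 - 2*k - 3) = (k + 1)*(k + 2)*(k - 3)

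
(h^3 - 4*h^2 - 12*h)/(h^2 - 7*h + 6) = h*(h + 2)/(h - 1)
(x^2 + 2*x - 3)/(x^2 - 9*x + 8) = (x + 3)/(x - 8)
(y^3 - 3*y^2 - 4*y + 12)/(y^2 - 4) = y - 3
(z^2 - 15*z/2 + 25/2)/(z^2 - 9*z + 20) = (z - 5/2)/(z - 4)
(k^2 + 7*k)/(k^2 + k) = (k + 7)/(k + 1)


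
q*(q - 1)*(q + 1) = q^3 - q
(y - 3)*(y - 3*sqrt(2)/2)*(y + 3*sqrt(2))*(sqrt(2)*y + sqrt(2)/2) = sqrt(2)*y^4 - 5*sqrt(2)*y^3/2 + 3*y^3 - 21*sqrt(2)*y^2/2 - 15*y^2/2 - 9*y/2 + 45*sqrt(2)*y/2 + 27*sqrt(2)/2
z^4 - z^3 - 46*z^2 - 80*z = z*(z - 8)*(z + 2)*(z + 5)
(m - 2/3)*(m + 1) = m^2 + m/3 - 2/3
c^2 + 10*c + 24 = (c + 4)*(c + 6)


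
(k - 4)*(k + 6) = k^2 + 2*k - 24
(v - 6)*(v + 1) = v^2 - 5*v - 6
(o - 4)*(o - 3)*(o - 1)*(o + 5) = o^4 - 3*o^3 - 21*o^2 + 83*o - 60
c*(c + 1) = c^2 + c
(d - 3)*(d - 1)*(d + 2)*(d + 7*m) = d^4 + 7*d^3*m - 2*d^3 - 14*d^2*m - 5*d^2 - 35*d*m + 6*d + 42*m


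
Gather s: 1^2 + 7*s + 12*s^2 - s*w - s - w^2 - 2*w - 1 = 12*s^2 + s*(6 - w) - w^2 - 2*w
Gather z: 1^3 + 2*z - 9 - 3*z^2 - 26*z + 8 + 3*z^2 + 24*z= 0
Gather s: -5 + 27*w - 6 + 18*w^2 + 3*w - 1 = 18*w^2 + 30*w - 12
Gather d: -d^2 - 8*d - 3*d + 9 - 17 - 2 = -d^2 - 11*d - 10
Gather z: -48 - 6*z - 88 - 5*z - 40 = -11*z - 176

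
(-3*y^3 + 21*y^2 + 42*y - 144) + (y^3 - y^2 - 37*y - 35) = -2*y^3 + 20*y^2 + 5*y - 179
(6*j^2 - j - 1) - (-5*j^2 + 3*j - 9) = 11*j^2 - 4*j + 8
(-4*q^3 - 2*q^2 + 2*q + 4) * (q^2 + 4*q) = -4*q^5 - 18*q^4 - 6*q^3 + 12*q^2 + 16*q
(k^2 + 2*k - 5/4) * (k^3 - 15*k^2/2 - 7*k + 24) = k^5 - 11*k^4/2 - 93*k^3/4 + 155*k^2/8 + 227*k/4 - 30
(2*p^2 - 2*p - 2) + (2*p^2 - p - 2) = 4*p^2 - 3*p - 4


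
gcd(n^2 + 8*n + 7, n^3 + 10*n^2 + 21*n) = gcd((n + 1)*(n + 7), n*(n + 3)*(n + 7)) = n + 7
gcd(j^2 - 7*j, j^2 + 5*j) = j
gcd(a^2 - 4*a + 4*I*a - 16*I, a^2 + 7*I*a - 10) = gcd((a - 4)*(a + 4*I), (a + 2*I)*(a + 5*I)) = 1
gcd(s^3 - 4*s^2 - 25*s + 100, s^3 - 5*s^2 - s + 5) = s - 5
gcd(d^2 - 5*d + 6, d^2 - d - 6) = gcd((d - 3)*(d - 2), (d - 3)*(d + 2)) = d - 3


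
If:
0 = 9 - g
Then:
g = 9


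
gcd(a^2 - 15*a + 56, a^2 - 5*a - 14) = a - 7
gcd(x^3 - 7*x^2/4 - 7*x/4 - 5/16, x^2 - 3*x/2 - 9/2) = 1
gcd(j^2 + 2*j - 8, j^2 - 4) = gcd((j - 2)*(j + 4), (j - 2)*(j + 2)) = j - 2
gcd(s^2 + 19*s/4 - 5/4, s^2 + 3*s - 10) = s + 5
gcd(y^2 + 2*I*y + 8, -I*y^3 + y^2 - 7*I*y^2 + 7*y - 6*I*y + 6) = 1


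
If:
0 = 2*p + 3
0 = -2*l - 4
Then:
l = -2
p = -3/2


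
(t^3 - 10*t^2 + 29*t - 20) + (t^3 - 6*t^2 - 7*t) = 2*t^3 - 16*t^2 + 22*t - 20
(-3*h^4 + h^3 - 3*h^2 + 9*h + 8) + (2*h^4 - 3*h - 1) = -h^4 + h^3 - 3*h^2 + 6*h + 7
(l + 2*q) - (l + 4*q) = -2*q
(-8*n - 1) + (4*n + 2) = 1 - 4*n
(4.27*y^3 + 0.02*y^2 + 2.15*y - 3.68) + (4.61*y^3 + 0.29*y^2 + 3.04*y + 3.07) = 8.88*y^3 + 0.31*y^2 + 5.19*y - 0.61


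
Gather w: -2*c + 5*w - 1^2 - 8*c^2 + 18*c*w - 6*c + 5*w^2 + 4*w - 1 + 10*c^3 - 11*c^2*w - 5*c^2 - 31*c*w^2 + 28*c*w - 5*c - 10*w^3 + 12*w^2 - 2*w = 10*c^3 - 13*c^2 - 13*c - 10*w^3 + w^2*(17 - 31*c) + w*(-11*c^2 + 46*c + 7) - 2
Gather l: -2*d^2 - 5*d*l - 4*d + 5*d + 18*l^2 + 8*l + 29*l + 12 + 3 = -2*d^2 + d + 18*l^2 + l*(37 - 5*d) + 15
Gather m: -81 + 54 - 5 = -32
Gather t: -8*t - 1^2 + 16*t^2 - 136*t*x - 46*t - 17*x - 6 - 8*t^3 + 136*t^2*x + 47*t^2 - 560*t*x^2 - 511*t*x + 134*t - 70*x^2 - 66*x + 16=-8*t^3 + t^2*(136*x + 63) + t*(-560*x^2 - 647*x + 80) - 70*x^2 - 83*x + 9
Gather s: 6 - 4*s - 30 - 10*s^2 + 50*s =-10*s^2 + 46*s - 24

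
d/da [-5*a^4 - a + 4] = -20*a^3 - 1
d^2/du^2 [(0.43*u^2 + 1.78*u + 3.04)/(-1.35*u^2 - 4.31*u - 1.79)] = (-8.88178419700125e-16*u^4 - 1.48419000000001*u^3 - 27.00783*u^2 - 80.32122*u - 73.54085)/(2.460375*u^6 + 23.564925*u^5 + 85.02003*u^4 + 142.553681*u^3 + 112.730262*u^2 + 41.429013*u + 5.735339)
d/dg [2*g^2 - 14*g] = 4*g - 14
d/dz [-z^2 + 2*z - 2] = 2 - 2*z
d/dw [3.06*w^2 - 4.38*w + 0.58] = 6.12*w - 4.38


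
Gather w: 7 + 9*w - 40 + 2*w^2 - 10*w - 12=2*w^2 - w - 45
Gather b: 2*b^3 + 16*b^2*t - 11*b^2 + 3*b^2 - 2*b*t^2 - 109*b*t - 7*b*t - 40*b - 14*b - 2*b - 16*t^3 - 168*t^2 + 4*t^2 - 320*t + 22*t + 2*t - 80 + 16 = 2*b^3 + b^2*(16*t - 8) + b*(-2*t^2 - 116*t - 56) - 16*t^3 - 164*t^2 - 296*t - 64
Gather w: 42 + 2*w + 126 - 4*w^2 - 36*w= -4*w^2 - 34*w + 168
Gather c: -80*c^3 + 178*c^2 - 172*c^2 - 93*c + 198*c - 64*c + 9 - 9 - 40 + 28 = -80*c^3 + 6*c^2 + 41*c - 12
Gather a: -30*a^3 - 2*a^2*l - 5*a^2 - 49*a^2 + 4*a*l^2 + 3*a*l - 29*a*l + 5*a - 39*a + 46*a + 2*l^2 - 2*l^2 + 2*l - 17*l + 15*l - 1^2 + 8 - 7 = -30*a^3 + a^2*(-2*l - 54) + a*(4*l^2 - 26*l + 12)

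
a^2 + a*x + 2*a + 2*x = (a + 2)*(a + x)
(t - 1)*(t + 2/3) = t^2 - t/3 - 2/3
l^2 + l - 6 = (l - 2)*(l + 3)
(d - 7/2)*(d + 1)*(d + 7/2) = d^3 + d^2 - 49*d/4 - 49/4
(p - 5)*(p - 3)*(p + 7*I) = p^3 - 8*p^2 + 7*I*p^2 + 15*p - 56*I*p + 105*I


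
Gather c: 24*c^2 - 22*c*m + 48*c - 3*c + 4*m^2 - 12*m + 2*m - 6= 24*c^2 + c*(45 - 22*m) + 4*m^2 - 10*m - 6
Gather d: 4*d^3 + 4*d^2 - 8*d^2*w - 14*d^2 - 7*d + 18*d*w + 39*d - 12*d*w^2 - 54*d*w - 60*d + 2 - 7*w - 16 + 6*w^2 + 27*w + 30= 4*d^3 + d^2*(-8*w - 10) + d*(-12*w^2 - 36*w - 28) + 6*w^2 + 20*w + 16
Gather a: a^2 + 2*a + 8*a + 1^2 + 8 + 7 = a^2 + 10*a + 16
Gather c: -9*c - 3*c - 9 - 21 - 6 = -12*c - 36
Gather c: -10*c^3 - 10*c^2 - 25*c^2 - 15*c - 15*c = -10*c^3 - 35*c^2 - 30*c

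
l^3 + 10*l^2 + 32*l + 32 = (l + 2)*(l + 4)^2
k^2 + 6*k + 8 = (k + 2)*(k + 4)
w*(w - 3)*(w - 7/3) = w^3 - 16*w^2/3 + 7*w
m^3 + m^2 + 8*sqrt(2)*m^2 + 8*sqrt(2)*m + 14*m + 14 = (m + 1)*(m + sqrt(2))*(m + 7*sqrt(2))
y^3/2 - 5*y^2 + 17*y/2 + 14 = (y/2 + 1/2)*(y - 7)*(y - 4)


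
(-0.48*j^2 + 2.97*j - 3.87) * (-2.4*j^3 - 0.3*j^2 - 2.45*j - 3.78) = 1.152*j^5 - 6.984*j^4 + 9.573*j^3 - 4.3011*j^2 - 1.7451*j + 14.6286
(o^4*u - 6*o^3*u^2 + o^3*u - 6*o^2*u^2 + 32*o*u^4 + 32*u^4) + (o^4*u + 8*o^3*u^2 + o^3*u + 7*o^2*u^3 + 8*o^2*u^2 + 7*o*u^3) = 2*o^4*u + 2*o^3*u^2 + 2*o^3*u + 7*o^2*u^3 + 2*o^2*u^2 + 32*o*u^4 + 7*o*u^3 + 32*u^4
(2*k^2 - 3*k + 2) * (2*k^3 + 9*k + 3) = 4*k^5 - 6*k^4 + 22*k^3 - 21*k^2 + 9*k + 6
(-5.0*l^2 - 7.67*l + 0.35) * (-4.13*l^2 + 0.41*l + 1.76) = 20.65*l^4 + 29.6271*l^3 - 13.3902*l^2 - 13.3557*l + 0.616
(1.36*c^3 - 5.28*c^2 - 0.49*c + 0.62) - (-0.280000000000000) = 1.36*c^3 - 5.28*c^2 - 0.49*c + 0.9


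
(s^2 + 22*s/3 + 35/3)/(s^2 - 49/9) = 3*(s + 5)/(3*s - 7)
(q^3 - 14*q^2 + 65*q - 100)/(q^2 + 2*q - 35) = (q^2 - 9*q + 20)/(q + 7)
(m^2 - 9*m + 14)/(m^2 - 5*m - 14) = (m - 2)/(m + 2)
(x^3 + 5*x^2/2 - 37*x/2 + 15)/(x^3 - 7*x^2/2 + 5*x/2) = (x + 6)/x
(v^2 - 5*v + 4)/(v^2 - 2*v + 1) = (v - 4)/(v - 1)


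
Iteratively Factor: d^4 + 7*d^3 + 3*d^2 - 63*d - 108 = (d + 4)*(d^3 + 3*d^2 - 9*d - 27) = (d + 3)*(d + 4)*(d^2 - 9) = (d + 3)^2*(d + 4)*(d - 3)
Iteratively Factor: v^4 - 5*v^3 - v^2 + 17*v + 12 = (v - 3)*(v^3 - 2*v^2 - 7*v - 4) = (v - 3)*(v + 1)*(v^2 - 3*v - 4) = (v - 3)*(v + 1)^2*(v - 4)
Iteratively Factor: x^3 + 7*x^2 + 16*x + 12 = (x + 2)*(x^2 + 5*x + 6) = (x + 2)*(x + 3)*(x + 2)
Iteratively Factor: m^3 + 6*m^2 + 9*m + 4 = (m + 1)*(m^2 + 5*m + 4) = (m + 1)*(m + 4)*(m + 1)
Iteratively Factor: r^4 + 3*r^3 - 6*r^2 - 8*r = (r + 1)*(r^3 + 2*r^2 - 8*r) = (r + 1)*(r + 4)*(r^2 - 2*r) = (r - 2)*(r + 1)*(r + 4)*(r)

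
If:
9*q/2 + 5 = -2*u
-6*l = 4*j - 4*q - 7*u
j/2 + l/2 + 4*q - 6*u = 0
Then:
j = 793*u/18 + 260/9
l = -57*u/2 - 20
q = -4*u/9 - 10/9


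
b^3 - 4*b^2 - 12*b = b*(b - 6)*(b + 2)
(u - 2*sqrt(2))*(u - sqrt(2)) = u^2 - 3*sqrt(2)*u + 4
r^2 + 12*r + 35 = (r + 5)*(r + 7)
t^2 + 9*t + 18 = (t + 3)*(t + 6)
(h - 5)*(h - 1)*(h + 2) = h^3 - 4*h^2 - 7*h + 10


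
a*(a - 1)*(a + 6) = a^3 + 5*a^2 - 6*a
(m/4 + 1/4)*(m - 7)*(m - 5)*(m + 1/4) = m^4/4 - 43*m^3/16 + 81*m^2/16 + 163*m/16 + 35/16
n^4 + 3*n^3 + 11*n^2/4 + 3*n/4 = n*(n + 1/2)*(n + 1)*(n + 3/2)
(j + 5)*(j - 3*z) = j^2 - 3*j*z + 5*j - 15*z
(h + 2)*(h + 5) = h^2 + 7*h + 10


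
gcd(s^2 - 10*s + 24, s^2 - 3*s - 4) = s - 4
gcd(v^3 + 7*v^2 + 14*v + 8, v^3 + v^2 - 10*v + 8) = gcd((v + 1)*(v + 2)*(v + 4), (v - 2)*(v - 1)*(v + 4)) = v + 4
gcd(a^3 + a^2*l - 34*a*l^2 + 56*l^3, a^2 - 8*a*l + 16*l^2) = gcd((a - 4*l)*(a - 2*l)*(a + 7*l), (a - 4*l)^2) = a - 4*l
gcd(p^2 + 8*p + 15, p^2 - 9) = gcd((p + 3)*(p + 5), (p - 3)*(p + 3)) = p + 3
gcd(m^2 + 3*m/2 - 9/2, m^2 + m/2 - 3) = m - 3/2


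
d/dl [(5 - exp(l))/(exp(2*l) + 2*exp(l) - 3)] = (2*(exp(l) - 5)*(exp(l) + 1) - exp(2*l) - 2*exp(l) + 3)*exp(l)/(exp(2*l) + 2*exp(l) - 3)^2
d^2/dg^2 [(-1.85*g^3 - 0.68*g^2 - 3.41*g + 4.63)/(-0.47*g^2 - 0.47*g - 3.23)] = (-8.88178419700125e-16*g^5 - 8.88178419700125e-16*g^4 - 3.59352600000001*g^3 + 4.52046000000001*g^2 + 78.608262*g + 15.847374)/(0.103823*g^6 + 0.311469*g^5 + 2.45199*g^4 + 4.384865*g^3 + 16.85091*g^2 + 14.710389*g + 33.698267)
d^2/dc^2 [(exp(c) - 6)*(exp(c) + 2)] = 4*(exp(c) - 1)*exp(c)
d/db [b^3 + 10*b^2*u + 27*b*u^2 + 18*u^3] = 3*b^2 + 20*b*u + 27*u^2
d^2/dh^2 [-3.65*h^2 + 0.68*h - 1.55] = -7.30000000000000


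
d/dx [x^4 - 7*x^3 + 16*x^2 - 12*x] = 4*x^3 - 21*x^2 + 32*x - 12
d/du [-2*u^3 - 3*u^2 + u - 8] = -6*u^2 - 6*u + 1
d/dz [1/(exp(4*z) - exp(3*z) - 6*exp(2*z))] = (-4*exp(2*z) + 3*exp(z) + 12)*exp(-2*z)/(-exp(2*z) + exp(z) + 6)^2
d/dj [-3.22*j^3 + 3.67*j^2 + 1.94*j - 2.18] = -9.66*j^2 + 7.34*j + 1.94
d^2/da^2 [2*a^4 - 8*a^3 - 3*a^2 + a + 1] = 24*a^2 - 48*a - 6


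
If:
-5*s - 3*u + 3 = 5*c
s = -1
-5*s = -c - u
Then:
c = 23/2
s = -1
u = -33/2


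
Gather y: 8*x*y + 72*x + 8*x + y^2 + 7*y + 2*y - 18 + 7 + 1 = 80*x + y^2 + y*(8*x + 9) - 10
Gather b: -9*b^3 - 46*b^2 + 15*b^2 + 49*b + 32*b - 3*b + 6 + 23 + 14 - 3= -9*b^3 - 31*b^2 + 78*b + 40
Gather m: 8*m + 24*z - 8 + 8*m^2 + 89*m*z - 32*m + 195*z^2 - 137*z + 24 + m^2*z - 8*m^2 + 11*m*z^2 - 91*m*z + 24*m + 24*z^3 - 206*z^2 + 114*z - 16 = m^2*z + m*(11*z^2 - 2*z) + 24*z^3 - 11*z^2 + z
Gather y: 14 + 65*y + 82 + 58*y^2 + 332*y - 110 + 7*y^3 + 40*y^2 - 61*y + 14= 7*y^3 + 98*y^2 + 336*y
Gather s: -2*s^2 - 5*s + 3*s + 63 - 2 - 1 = -2*s^2 - 2*s + 60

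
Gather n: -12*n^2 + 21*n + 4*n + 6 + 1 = -12*n^2 + 25*n + 7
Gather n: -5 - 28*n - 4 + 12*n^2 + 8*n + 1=12*n^2 - 20*n - 8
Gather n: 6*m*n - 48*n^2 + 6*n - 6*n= 6*m*n - 48*n^2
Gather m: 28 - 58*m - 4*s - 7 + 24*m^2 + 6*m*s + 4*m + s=24*m^2 + m*(6*s - 54) - 3*s + 21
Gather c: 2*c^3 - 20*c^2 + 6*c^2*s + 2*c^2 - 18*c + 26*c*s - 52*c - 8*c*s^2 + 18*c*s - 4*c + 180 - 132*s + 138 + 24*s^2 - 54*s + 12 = 2*c^3 + c^2*(6*s - 18) + c*(-8*s^2 + 44*s - 74) + 24*s^2 - 186*s + 330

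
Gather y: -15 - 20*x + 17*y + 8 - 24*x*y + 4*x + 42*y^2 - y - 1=-16*x + 42*y^2 + y*(16 - 24*x) - 8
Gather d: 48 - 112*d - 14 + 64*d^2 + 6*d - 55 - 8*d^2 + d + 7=56*d^2 - 105*d - 14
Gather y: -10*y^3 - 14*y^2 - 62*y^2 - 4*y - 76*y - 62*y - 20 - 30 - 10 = -10*y^3 - 76*y^2 - 142*y - 60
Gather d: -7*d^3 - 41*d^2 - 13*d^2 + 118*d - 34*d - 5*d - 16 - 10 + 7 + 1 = -7*d^3 - 54*d^2 + 79*d - 18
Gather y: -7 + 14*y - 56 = 14*y - 63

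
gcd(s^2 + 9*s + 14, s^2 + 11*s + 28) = s + 7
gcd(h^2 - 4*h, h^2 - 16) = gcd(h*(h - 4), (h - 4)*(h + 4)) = h - 4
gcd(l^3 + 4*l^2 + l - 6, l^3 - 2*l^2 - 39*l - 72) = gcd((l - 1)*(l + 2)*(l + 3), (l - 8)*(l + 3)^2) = l + 3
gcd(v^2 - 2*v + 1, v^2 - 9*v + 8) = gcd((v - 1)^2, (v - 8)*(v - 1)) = v - 1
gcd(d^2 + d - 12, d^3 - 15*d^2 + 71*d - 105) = d - 3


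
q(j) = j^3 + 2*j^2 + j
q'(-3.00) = 16.00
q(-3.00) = -12.00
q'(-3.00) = 16.00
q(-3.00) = -12.00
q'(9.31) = 298.27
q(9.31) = 989.62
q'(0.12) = 1.52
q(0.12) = 0.15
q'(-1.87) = 4.01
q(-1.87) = -1.42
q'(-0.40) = -0.12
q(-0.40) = -0.14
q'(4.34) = 74.87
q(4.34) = 123.76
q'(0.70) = 5.27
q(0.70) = 2.02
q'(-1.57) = 2.11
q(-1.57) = -0.51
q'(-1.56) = 2.06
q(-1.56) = -0.49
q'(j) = 3*j^2 + 4*j + 1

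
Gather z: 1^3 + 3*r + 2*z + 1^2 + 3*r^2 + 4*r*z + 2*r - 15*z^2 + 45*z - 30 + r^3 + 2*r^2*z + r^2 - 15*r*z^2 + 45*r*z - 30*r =r^3 + 4*r^2 - 25*r + z^2*(-15*r - 15) + z*(2*r^2 + 49*r + 47) - 28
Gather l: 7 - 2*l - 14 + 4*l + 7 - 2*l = 0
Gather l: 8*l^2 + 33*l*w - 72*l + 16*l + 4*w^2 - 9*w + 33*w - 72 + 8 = 8*l^2 + l*(33*w - 56) + 4*w^2 + 24*w - 64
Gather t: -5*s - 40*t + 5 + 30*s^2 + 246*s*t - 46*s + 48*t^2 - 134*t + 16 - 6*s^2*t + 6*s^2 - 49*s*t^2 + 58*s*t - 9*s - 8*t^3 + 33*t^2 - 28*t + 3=36*s^2 - 60*s - 8*t^3 + t^2*(81 - 49*s) + t*(-6*s^2 + 304*s - 202) + 24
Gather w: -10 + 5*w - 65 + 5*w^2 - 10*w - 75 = 5*w^2 - 5*w - 150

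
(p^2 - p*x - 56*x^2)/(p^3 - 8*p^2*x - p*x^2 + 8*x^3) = (-p - 7*x)/(-p^2 + x^2)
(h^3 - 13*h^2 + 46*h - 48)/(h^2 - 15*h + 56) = (h^2 - 5*h + 6)/(h - 7)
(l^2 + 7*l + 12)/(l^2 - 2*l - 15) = (l + 4)/(l - 5)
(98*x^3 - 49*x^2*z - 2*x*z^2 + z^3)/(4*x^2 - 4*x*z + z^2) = (49*x^2 - z^2)/(2*x - z)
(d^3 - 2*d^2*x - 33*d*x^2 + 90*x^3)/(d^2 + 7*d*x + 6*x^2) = (d^2 - 8*d*x + 15*x^2)/(d + x)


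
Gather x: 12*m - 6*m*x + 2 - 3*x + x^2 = 12*m + x^2 + x*(-6*m - 3) + 2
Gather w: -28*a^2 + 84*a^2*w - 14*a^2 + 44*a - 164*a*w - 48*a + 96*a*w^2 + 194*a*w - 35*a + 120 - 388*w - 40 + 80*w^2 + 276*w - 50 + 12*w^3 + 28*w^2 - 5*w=-42*a^2 - 39*a + 12*w^3 + w^2*(96*a + 108) + w*(84*a^2 + 30*a - 117) + 30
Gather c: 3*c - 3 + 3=3*c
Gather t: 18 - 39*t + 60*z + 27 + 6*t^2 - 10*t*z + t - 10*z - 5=6*t^2 + t*(-10*z - 38) + 50*z + 40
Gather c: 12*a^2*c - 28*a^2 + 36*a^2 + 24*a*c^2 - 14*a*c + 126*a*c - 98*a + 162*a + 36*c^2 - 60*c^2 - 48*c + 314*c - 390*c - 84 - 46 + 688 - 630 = 8*a^2 + 64*a + c^2*(24*a - 24) + c*(12*a^2 + 112*a - 124) - 72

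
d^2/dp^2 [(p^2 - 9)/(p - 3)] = 0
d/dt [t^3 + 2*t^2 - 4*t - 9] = 3*t^2 + 4*t - 4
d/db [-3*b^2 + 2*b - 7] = 2 - 6*b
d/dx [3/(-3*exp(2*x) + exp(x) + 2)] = (18*exp(x) - 3)*exp(x)/(-3*exp(2*x) + exp(x) + 2)^2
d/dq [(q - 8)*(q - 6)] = 2*q - 14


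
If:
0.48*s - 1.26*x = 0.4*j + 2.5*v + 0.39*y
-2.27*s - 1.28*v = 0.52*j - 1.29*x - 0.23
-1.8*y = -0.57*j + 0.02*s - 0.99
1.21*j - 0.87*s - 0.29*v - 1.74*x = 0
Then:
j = 3.19765654073942*y - 1.75510170899046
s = 1.1332114110734*y - 0.520398706228159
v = 0.725864777838466 - 1.40305967851699*y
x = 1.8908952835809*y - 1.08127987300754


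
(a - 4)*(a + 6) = a^2 + 2*a - 24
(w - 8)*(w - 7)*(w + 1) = w^3 - 14*w^2 + 41*w + 56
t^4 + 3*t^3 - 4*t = t*(t - 1)*(t + 2)^2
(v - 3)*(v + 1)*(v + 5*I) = v^3 - 2*v^2 + 5*I*v^2 - 3*v - 10*I*v - 15*I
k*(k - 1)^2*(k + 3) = k^4 + k^3 - 5*k^2 + 3*k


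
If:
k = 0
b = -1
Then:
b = -1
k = 0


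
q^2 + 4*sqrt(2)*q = q*(q + 4*sqrt(2))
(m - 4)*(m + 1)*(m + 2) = m^3 - m^2 - 10*m - 8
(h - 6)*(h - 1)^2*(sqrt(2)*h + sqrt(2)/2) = sqrt(2)*h^4 - 15*sqrt(2)*h^3/2 + 9*sqrt(2)*h^2 + sqrt(2)*h/2 - 3*sqrt(2)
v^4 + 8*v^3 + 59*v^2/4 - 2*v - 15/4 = (v - 1/2)*(v + 1/2)*(v + 3)*(v + 5)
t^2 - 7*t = t*(t - 7)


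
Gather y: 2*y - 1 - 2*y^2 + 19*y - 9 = -2*y^2 + 21*y - 10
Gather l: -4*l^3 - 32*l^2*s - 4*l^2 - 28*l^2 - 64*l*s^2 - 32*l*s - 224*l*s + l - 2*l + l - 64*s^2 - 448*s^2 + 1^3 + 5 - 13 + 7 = -4*l^3 + l^2*(-32*s - 32) + l*(-64*s^2 - 256*s) - 512*s^2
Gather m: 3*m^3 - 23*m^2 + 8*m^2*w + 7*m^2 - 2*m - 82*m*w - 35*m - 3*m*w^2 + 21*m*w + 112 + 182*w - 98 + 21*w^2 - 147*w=3*m^3 + m^2*(8*w - 16) + m*(-3*w^2 - 61*w - 37) + 21*w^2 + 35*w + 14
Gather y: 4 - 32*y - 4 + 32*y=0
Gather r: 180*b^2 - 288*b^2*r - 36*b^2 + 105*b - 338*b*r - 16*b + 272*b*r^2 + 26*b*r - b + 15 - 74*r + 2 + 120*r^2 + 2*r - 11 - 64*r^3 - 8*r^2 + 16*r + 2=144*b^2 + 88*b - 64*r^3 + r^2*(272*b + 112) + r*(-288*b^2 - 312*b - 56) + 8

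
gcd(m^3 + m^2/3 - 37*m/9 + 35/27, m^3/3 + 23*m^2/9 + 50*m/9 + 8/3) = 1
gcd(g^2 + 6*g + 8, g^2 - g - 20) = g + 4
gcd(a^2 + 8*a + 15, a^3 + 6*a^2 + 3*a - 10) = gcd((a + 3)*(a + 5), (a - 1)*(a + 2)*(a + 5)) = a + 5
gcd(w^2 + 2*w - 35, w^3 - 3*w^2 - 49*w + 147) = w + 7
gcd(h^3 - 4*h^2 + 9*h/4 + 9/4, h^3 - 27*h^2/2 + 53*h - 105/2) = h - 3/2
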